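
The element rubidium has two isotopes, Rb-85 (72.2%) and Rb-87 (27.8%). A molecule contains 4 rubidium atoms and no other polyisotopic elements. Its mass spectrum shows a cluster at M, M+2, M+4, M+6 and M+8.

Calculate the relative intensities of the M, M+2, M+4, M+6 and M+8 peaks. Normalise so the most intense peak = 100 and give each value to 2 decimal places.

The 4 Rb atoms are independent, so intensities follow the terms of (0.722 + 0.278)^4.
P(M) = 0.722^4 = 0.271737
P(M+2) = 4 × 0.722^3 × 0.278^1 = 0.418520
P(M+4) = 6 × 0.722^2 × 0.278^2 = 0.241721
P(M+6) = 4 × 0.722^1 × 0.278^3 = 0.062049
P(M+8) = 0.278^4 = 0.005973
The M+2 peak is largest (0.418520); scaling to 100 gives 64.93 : 100.00 : 57.76 : 14.83 : 1.43.

64.93 : 100.00 : 57.76 : 14.83 : 1.43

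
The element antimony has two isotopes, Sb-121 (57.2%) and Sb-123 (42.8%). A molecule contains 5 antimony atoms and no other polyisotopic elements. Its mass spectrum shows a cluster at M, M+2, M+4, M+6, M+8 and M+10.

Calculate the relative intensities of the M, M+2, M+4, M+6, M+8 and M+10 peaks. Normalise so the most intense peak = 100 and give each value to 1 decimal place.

Each Sb atom is independently Sb-121 (p = 0.572) or Sb-123 (q = 0.428); the cluster is the binomial expansion (p + q)^5.
P(M) = 0.572^5 = 0.061232
P(M+2) = 5 × 0.572^4 × 0.428^1 = 0.229086
P(M+4) = 10 × 0.572^3 × 0.428^2 = 0.342827
P(M+6) = 10 × 0.572^2 × 0.428^3 = 0.256521
P(M+8) = 5 × 0.572^1 × 0.428^4 = 0.095971
P(M+10) = 0.428^5 = 0.014362
The M+4 peak is largest (0.342827); scaling to 100 gives 17.9 : 66.8 : 100.0 : 74.8 : 28.0 : 4.2.

17.9 : 66.8 : 100.0 : 74.8 : 28.0 : 4.2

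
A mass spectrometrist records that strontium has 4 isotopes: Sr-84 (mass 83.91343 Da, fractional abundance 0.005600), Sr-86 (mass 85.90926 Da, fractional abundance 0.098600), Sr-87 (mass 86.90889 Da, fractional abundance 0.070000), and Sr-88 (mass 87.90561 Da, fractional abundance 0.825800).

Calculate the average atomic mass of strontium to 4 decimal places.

87.6166 Da

The abundance-weighted mean is 0.005600 × 83.91343 + 0.098600 × 85.90926 + 0.070000 × 86.90889 + 0.825800 × 87.90561
= 0.469915 + 8.470653 + 6.083622 + 72.592453 = 87.616643 Da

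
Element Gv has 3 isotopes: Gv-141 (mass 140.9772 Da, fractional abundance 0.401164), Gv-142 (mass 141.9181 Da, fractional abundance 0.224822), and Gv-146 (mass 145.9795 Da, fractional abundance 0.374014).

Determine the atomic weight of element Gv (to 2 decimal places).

143.06 Da

Average mass = Σ (abundance × isotope mass) = 0.401164 × 140.9772 + 0.224822 × 141.9181 + 0.374014 × 145.9795
= 56.55498 + 31.90631 + 54.59838 = 143.05967 Da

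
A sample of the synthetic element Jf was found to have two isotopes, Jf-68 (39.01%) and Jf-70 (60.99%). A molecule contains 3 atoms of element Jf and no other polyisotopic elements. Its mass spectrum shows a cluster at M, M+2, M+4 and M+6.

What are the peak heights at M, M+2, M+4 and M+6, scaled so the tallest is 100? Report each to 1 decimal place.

13.6 : 64.0 : 100.0 : 52.1

Each Jf atom is independently Jf-68 (p = 0.3901) or Jf-70 (q = 0.6099); the cluster is the binomial expansion (p + q)^3.
P(M) = 0.3901^3 = 0.059365
P(M+2) = 3 × 0.3901^2 × 0.6099^1 = 0.278440
P(M+4) = 3 × 0.3901^1 × 0.6099^2 = 0.435326
P(M+6) = 0.6099^3 = 0.226869
The M+4 peak is largest (0.435326); scaling to 100 gives 13.6 : 64.0 : 100.0 : 52.1.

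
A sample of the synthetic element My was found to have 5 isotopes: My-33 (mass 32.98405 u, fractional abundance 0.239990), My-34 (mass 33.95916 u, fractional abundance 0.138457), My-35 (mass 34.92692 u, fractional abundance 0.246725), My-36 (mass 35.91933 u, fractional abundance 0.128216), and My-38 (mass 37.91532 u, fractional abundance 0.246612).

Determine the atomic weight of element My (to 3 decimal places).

Average mass = Σ (abundance × isotope mass) = 0.239990 × 32.98405 + 0.138457 × 33.95916 + 0.246725 × 34.92692 + 0.128216 × 35.91933 + 0.246612 × 37.91532
= 7.915842 + 4.701883 + 8.617344 + 4.605433 + 9.350373 = 35.190875 u

35.191 u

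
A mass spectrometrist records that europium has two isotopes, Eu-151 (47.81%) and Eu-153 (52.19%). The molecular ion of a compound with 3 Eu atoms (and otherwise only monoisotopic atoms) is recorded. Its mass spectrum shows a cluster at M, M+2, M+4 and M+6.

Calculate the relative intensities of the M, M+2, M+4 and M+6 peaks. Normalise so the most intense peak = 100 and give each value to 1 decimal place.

28.0 : 91.6 : 100.0 : 36.4

The 3 Eu atoms are independent, so intensities follow the terms of (0.4781 + 0.5219)^3.
P(M) = 0.4781^3 = 0.109284
P(M+2) = 3 × 0.4781^2 × 0.5219^1 = 0.357887
P(M+4) = 3 × 0.4781^1 × 0.5219^2 = 0.390674
P(M+6) = 0.5219^3 = 0.142155
The M+4 peak is largest (0.390674); scaling to 100 gives 28.0 : 91.6 : 100.0 : 36.4.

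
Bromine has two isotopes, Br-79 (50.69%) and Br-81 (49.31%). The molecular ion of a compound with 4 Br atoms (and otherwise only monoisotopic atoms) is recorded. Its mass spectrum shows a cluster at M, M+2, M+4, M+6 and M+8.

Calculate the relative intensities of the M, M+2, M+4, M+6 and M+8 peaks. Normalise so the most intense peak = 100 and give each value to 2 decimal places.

Expanding (0.5069 + 0.4931)^4:
P(M) = 0.5069^4 = 0.066022
P(M+2) = 4 × 0.5069^3 × 0.4931^1 = 0.256899
P(M+4) = 6 × 0.5069^2 × 0.4931^2 = 0.374857
P(M+6) = 4 × 0.5069^1 × 0.4931^3 = 0.243101
P(M+8) = 0.4931^4 = 0.059121
The M+4 peak is largest (0.374857); scaling to 100 gives 17.61 : 68.53 : 100.00 : 64.85 : 15.77.

17.61 : 68.53 : 100.00 : 64.85 : 15.77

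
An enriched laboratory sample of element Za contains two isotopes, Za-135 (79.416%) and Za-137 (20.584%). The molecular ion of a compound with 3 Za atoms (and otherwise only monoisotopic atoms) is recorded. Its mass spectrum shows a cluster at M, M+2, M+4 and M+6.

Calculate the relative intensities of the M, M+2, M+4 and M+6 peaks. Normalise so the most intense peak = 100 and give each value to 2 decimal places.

Expanding (0.79416 + 0.20584)^3:
P(M) = 0.79416^3 = 0.500869
P(M+2) = 3 × 0.79416^2 × 0.20584^1 = 0.389464
P(M+4) = 3 × 0.79416^1 × 0.20584^2 = 0.100946
P(M+6) = 0.20584^3 = 0.008721
The M peak is largest (0.500869); scaling to 100 gives 100.00 : 77.76 : 20.15 : 1.74.

100.00 : 77.76 : 20.15 : 1.74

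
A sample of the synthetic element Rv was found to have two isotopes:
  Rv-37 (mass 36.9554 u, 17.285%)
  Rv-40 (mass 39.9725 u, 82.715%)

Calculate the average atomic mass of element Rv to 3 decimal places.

39.451 u

Ar = Σ fᵢ·mᵢ = 0.17285 × 36.9554 + 0.82715 × 39.9725
= 6.38774 + 33.06325 = 39.45099 u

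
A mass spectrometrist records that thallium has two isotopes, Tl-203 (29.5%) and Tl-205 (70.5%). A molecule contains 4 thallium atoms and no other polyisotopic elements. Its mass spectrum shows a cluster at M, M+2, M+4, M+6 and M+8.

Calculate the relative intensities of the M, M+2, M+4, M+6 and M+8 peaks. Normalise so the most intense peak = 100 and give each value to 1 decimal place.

Each Tl atom is independently Tl-203 (p = 0.295) or Tl-205 (q = 0.705); the cluster is the binomial expansion (p + q)^4.
P(M) = 0.295^4 = 0.007573
P(M+2) = 4 × 0.295^3 × 0.705^1 = 0.072396
P(M+4) = 6 × 0.295^2 × 0.705^2 = 0.259522
P(M+6) = 4 × 0.295^1 × 0.705^3 = 0.413475
P(M+8) = 0.705^4 = 0.247034
The M+6 peak is largest (0.413475); scaling to 100 gives 1.8 : 17.5 : 62.8 : 100.0 : 59.7.

1.8 : 17.5 : 62.8 : 100.0 : 59.7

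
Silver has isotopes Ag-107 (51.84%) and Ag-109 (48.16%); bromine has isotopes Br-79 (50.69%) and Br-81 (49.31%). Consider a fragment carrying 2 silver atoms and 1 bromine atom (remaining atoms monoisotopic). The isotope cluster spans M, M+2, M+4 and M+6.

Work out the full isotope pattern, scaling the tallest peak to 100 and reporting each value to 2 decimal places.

Silver pattern (n=2): 0.26873856 : 0.49932288 : 0.23193856
Bromine pattern (n=1): 0.5069 : 0.4931
Convolve the two distributions (both contribute in 2-u steps):
  M: 0.26873856×0.5069 = 0.136224
  M+2: 0.26873856×0.4931 + 0.49932288×0.5069 = 0.385622
  M+4: 0.49932288×0.4931 + 0.23193856×0.5069 = 0.363786
  M+6: 0.23193856×0.4931 = 0.114369
Scale to base peak (0.385622) = 100: 35.33 : 100.00 : 94.34 : 29.66

35.33 : 100.00 : 94.34 : 29.66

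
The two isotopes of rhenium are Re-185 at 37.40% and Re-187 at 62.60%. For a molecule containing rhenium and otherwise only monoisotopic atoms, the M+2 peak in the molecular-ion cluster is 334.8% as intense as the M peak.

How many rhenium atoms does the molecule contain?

2

With n Re atoms, P(M+2)/P(M) = C(n,1)·p^(n−1)q / p^n = n·q/p = n · 0.6260/0.3740.
n = 3.348 × 0.3740/0.6260 = 2.00 ≈ 2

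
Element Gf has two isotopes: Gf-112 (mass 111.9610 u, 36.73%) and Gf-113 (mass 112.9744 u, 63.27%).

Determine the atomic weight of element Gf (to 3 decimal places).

112.602 u

Weight each isotope mass by its fractional abundance: 0.3673 × 111.9610 + 0.6327 × 112.9744
= 41.12328 + 71.47890 = 112.60218 u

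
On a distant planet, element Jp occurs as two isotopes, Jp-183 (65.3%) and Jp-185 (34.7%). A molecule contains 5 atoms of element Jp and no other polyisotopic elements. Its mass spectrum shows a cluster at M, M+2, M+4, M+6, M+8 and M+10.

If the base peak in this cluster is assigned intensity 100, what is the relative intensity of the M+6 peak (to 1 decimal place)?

53.1

Term probabilities: M 0.1187, M+2 0.3155, M+4 0.3353, M+6 0.1782, M+8 0.0473, M+10 0.0050. Base peak = M+4.
P(M+4) = C(5,2) × 0.653^3 × 0.347^2 = 10 × 0.27844508 × 0.120409 = 0.335273 (base)
P(M+6) = C(5,3) × 0.653^2 × 0.347^3 = 10 × 0.426409 × 0.04178192 = 0.178162
Relative intensity = 0.178162 / 0.335273 × 100 = 53.1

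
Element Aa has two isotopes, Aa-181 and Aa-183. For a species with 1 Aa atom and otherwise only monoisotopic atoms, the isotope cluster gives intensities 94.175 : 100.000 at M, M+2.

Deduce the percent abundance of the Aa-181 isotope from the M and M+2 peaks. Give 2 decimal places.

48.50%

Let p = fractional abundance of Aa-181. I(M+2)/I(M) = [C(1,1)·p^0·(1−p)] / p^1 = 1·(1−p)/p = 100.000/94.175 = 1.0619
(1−p)/p = 1.0619/1 = 1.0619  ⇒  p = 1/(1 + 1.0619) = 0.4850
Aa-181: 48.50%, Aa-183: 51.50%.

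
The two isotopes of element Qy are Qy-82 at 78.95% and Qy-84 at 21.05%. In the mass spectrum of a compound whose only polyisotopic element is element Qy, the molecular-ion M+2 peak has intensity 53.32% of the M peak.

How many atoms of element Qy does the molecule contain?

With n Qy atoms, P(M+2)/P(M) = C(n,1)·p^(n−1)q / p^n = n·q/p = n · 0.2105/0.7895.
n = 0.5332 × 0.7895/0.2105 = 2.00 ≈ 2

2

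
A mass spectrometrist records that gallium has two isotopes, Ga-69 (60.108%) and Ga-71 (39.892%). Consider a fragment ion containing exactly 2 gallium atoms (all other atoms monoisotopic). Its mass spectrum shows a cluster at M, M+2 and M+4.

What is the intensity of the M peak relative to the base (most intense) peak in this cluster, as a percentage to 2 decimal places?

75.34%

Term probabilities: M 0.3613, M+2 0.4796, M+4 0.1591. Base peak = M+2.
P(M+2) = C(2,1) × 0.60108^1 × 0.39892^1 = 2 × 0.60108 × 0.39892 = 0.479566 (base)
P(M) = C(2,0) × 0.60108^2 × 0.39892^0 = 1 × 0.36129717 × 1.0000 = 0.361297
Relative intensity = 0.361297 / 0.479566 × 100 = 75.34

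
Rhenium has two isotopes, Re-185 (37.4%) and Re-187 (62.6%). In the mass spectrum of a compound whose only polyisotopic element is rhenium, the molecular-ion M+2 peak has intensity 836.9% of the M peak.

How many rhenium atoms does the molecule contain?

The M+2/M ratio from n Re atoms is n · q/p = n · 0.626/0.374.
n = 8.369 × 0.374/0.626 = 5.00 ≈ 5

5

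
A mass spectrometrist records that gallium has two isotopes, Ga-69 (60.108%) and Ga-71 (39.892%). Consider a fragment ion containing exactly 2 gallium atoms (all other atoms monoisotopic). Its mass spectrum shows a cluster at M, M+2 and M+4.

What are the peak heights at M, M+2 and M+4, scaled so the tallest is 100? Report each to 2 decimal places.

Each Ga atom is independently Ga-69 (p = 0.60108) or Ga-71 (q = 0.39892); the cluster is the binomial expansion (p + q)^2.
P(M) = 0.60108^2 = 0.361297
P(M+2) = 2 × 0.60108^1 × 0.39892^1 = 0.479566
P(M+4) = 0.39892^2 = 0.159137
The M+2 peak is largest (0.479566); scaling to 100 gives 75.34 : 100.00 : 33.18.

75.34 : 100.00 : 33.18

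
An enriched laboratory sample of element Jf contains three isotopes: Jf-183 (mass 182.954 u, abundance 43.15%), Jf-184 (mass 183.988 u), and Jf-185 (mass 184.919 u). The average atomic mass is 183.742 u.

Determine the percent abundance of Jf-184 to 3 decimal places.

Let x and y be the fractions of Jf-184 and Jf-185. Then x + y = 1 − 0.4315 = 0.5685 and 183.988x + 184.919y = 183.742 − 0.4315×182.954 = 104.797349.
Substituting: 183.988x + 184.919(0.5685 − x) = 104.797349
(183.988 − 184.919)x = -0.3291025  ⇒  x = 0.35349, y = 0.21501
Jf-184: 35.349%, Jf-185: 21.501%.

35.349%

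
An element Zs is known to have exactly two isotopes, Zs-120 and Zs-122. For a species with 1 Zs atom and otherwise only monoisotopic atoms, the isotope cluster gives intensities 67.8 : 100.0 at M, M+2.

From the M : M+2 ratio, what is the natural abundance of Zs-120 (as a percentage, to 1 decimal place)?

Let p = fractional abundance of Zs-120. I(M+2)/I(M) = [C(1,1)·p^0·(1−p)] / p^1 = 1·(1−p)/p = 100.0/67.8 = 1.4749
(1−p)/p = 1.4749/1 = 1.4749  ⇒  p = 1/(1 + 1.4749) = 0.4041
Zs-120: 40.4%, Zs-122: 59.6%.

40.4%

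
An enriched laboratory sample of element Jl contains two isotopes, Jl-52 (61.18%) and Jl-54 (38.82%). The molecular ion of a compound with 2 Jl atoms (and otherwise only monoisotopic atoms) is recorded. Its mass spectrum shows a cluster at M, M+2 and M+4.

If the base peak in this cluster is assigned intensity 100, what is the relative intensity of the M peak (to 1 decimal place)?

78.8

Term probabilities: M 0.3743, M+2 0.4750, M+4 0.1507. Base peak = M+2.
P(M+2) = C(2,1) × 0.6118^1 × 0.3882^1 = 2 × 0.6118 × 0.3882 = 0.475002 (base)
P(M) = C(2,0) × 0.6118^2 × 0.3882^0 = 1 × 0.37429924 × 1.0000 = 0.374299
Relative intensity = 0.374299 / 0.475002 × 100 = 78.8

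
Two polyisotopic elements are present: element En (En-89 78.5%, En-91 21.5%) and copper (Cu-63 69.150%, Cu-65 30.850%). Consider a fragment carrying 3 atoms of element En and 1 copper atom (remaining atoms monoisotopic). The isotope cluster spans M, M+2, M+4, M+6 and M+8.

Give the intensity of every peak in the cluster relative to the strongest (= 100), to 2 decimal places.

Element En pattern (n=3): 0.48373663 : 0.39746512 : 0.10885987 : 0.00993837
Copper pattern (n=1): 0.6915 : 0.3085
Convolve the two distributions (both contribute in 2-u steps):
  M: 0.48373663×0.6915 = 0.334504
  M+2: 0.48373663×0.3085 + 0.39746512×0.6915 = 0.424080
  M+4: 0.39746512×0.3085 + 0.10885987×0.6915 = 0.197895
  M+6: 0.10885987×0.3085 + 0.00993837×0.6915 = 0.040456
  M+8: 0.00993837×0.3085 = 0.003066
Scale to base peak (0.424080) = 100: 78.88 : 100.00 : 46.66 : 9.54 : 0.72

78.88 : 100.00 : 46.66 : 9.54 : 0.72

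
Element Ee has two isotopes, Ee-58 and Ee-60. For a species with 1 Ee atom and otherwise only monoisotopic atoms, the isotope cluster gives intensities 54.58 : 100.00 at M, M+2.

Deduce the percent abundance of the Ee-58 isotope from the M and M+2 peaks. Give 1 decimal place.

Let p = fractional abundance of Ee-58. I(M+2)/I(M) = [C(1,1)·p^0·(1−p)] / p^1 = 1·(1−p)/p = 100.00/54.58 = 1.8322
(1−p)/p = 1.8322/1 = 1.8322  ⇒  p = 1/(1 + 1.8322) = 0.3531
Ee-58: 35.3%, Ee-60: 64.7%.

35.3%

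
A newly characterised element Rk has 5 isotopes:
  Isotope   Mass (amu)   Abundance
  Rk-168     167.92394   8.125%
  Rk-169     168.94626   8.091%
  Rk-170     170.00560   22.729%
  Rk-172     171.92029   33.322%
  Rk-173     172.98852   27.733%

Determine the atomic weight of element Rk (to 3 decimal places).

171.216 amu

The abundance-weighted mean is 0.08125 × 167.92394 + 0.08091 × 168.94626 + 0.22729 × 170.00560 + 0.33322 × 171.92029 + 0.27733 × 172.98852
= 13.643820 + 13.669442 + 38.640573 + 57.287279 + 47.974906 = 171.216020 amu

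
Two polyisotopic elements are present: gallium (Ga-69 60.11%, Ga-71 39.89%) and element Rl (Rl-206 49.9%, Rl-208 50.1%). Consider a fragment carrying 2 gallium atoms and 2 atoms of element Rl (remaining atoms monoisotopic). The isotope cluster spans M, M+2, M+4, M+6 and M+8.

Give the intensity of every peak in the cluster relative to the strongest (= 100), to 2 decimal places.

Gallium pattern (n=2): 0.36132121 : 0.47955758 : 0.15912121
Element Rl pattern (n=2): 0.249001 : 0.499998 : 0.251001
Convolve the two distributions (both contribute in 2-u steps):
  M: 0.36132121×0.249001 = 0.089969
  M+2: 0.36132121×0.499998 + 0.47955758×0.249001 = 0.300070
  M+4: 0.36132121×0.251001 + 0.47955758×0.499998 + 0.15912121×0.249001 = 0.370091
  M+6: 0.47955758×0.251001 + 0.15912121×0.499998 = 0.199930
  M+8: 0.15912121×0.251001 = 0.039940
Scale to base peak (0.370091) = 100: 24.31 : 81.08 : 100.00 : 54.02 : 10.79

24.31 : 81.08 : 100.00 : 54.02 : 10.79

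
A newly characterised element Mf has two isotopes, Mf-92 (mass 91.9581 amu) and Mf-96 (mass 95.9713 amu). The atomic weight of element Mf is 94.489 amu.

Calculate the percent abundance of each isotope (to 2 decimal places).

Mf-92: 36.94%, Mf-96: 63.06%

Let x be the fractional abundance of Mf-92; then Mf-96 has abundance 1 − x.
91.9581·x + 95.9713·(1 − x) = 94.489
(91.9581 − 95.9713)·x = 94.489 − 95.9713
x = -1.4823 / -4.0132 = 0.36936 → 36.94% Mf-92, 63.06% Mf-96.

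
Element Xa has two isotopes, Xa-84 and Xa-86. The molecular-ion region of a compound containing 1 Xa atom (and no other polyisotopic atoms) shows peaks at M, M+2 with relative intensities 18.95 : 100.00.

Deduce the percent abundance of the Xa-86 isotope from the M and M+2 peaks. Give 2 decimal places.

84.07%

Let p = fractional abundance of Xa-84. I(M+2)/I(M) = [C(1,1)·p^0·(1−p)] / p^1 = 1·(1−p)/p = 100.00/18.95 = 5.2770
(1−p)/p = 5.2770/1 = 5.2770  ⇒  p = 1/(1 + 5.2770) = 0.1593
Xa-84: 15.93%, Xa-86: 84.07%.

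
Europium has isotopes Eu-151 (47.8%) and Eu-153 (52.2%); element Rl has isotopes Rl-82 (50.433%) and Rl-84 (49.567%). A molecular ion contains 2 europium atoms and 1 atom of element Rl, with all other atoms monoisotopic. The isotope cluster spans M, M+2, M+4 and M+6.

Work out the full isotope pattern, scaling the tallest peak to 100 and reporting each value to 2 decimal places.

29.95 : 94.84 : 100.00 : 35.10

Europium pattern (n=2): 0.228484 : 0.499032 : 0.272484
Element Rl pattern (n=1): 0.50433 : 0.49567
Convolve the two distributions (both contribute in 2-u steps):
  M: 0.228484×0.50433 = 0.115231
  M+2: 0.228484×0.49567 + 0.499032×0.50433 = 0.364929
  M+4: 0.499032×0.49567 + 0.272484×0.50433 = 0.384777
  M+6: 0.272484×0.49567 = 0.135062
Scale to base peak (0.384777) = 100: 29.95 : 94.84 : 100.00 : 35.10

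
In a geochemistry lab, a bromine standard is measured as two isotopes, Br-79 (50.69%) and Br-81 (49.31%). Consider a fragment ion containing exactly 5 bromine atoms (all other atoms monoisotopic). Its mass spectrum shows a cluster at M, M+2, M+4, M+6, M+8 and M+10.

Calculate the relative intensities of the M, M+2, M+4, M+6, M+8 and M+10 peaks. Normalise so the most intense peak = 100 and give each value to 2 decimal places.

10.57 : 51.40 : 100.00 : 97.28 : 47.31 : 9.21

The 5 Br atoms are independent, so intensities follow the terms of (0.5069 + 0.4931)^5.
P(M) = 0.5069^5 = 0.033467
P(M+2) = 5 × 0.5069^4 × 0.4931^1 = 0.162777
P(M+4) = 10 × 0.5069^3 × 0.4931^2 = 0.316692
P(M+6) = 10 × 0.5069^2 × 0.4931^3 = 0.308070
P(M+8) = 5 × 0.5069^1 × 0.4931^4 = 0.149842
P(M+10) = 0.4931^5 = 0.029152
The M+4 peak is largest (0.316692); scaling to 100 gives 10.57 : 51.40 : 100.00 : 97.28 : 47.31 : 9.21.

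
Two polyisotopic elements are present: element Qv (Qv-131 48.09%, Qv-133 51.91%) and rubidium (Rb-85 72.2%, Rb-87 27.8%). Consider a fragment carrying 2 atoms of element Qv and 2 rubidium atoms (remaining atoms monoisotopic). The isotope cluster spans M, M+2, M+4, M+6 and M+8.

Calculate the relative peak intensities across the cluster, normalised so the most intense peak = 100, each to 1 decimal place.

33.6 : 98.4 : 100.0 : 40.9 : 5.8

Element Qv pattern (n=2): 0.23126481 : 0.49927038 : 0.26946481
Rubidium pattern (n=2): 0.521284 : 0.401432 : 0.077284
Convolve the two distributions (both contribute in 2-u steps):
  M: 0.23126481×0.521284 = 0.120555
  M+2: 0.23126481×0.401432 + 0.49927038×0.521284 = 0.353099
  M+4: 0.23126481×0.077284 + 0.49927038×0.401432 + 0.26946481×0.521284 = 0.358764
  M+6: 0.49927038×0.077284 + 0.26946481×0.401432 = 0.146757
  M+8: 0.26946481×0.077284 = 0.020825
Scale to base peak (0.358764) = 100: 33.6 : 98.4 : 100.0 : 40.9 : 5.8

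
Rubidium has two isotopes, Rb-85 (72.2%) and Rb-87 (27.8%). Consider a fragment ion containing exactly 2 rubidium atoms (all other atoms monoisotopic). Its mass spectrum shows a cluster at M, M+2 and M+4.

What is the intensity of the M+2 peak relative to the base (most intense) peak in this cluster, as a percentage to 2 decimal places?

77.01%

Binomial terms of (0.722 + 0.278)^2: M 0.5213, M+2 0.4014, M+4 0.0773 → M is the base peak.
P(M) = C(2,0) × 0.722^2 × 0.278^0 = 1 × 0.521284 × 1.0000 = 0.521284 (base)
P(M+2) = C(2,1) × 0.722^1 × 0.278^1 = 2 × 0.7220 × 0.2780 = 0.401432
Relative intensity = 0.401432 / 0.521284 × 100 = 77.01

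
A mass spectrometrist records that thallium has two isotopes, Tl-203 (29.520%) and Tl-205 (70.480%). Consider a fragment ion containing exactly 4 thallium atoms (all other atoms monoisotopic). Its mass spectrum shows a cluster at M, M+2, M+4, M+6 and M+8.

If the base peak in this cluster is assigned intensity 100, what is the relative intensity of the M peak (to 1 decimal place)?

1.8

Term probabilities: M 0.0076, M+2 0.0725, M+4 0.2597, M+6 0.4134, M+8 0.2468. Base peak = M+6.
P(M+6) = C(4,3) × 0.29520^1 × 0.70480^3 = 4 × 0.2952 × 0.35010449 = 0.413403 (base)
P(M) = C(4,0) × 0.29520^4 × 0.70480^0 = 1 × 0.00759391 × 1.0000 = 0.007594
Relative intensity = 0.007594 / 0.413403 × 100 = 1.8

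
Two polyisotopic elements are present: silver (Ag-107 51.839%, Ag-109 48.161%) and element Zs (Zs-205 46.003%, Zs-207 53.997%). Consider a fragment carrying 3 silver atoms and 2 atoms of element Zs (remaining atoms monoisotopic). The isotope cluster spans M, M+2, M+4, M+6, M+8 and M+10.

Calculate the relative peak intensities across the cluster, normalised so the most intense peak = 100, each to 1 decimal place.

Silver pattern (n=3): 0.13930601 : 0.38826655 : 0.36071887 : 0.11170857
Element Zs pattern (n=2): 0.2116276 : 0.4968048 : 0.2915676
Convolve the two distributions (both contribute in 2-u steps):
  M: 0.13930601×0.2116276 = 0.029481
  M+2: 0.13930601×0.4968048 + 0.38826655×0.2116276 = 0.151376
  M+4: 0.13930601×0.2915676 + 0.38826655×0.4968048 + 0.36071887×0.2116276 = 0.309848
  M+6: 0.38826655×0.2915676 + 0.36071887×0.4968048 + 0.11170857×0.2116276 = 0.316053
  M+8: 0.36071887×0.2915676 + 0.11170857×0.4968048 = 0.160671
  M+10: 0.11170857×0.2915676 = 0.032571
Scale to base peak (0.316053) = 100: 9.3 : 47.9 : 98.0 : 100.0 : 50.8 : 10.3

9.3 : 47.9 : 98.0 : 100.0 : 50.8 : 10.3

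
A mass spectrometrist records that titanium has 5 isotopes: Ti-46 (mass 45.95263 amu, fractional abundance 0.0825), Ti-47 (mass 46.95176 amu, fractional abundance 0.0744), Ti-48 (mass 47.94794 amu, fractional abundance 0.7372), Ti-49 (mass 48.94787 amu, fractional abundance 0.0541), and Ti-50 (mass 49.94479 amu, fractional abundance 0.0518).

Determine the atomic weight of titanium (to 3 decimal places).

47.867 amu

Ar = Σ fᵢ·mᵢ = 0.0825 × 45.95263 + 0.0744 × 46.95176 + 0.7372 × 47.94794 + 0.0541 × 48.94787 + 0.0518 × 49.94479
= 3.791092 + 3.493211 + 35.347221 + 2.648080 + 2.587140 = 47.866744 amu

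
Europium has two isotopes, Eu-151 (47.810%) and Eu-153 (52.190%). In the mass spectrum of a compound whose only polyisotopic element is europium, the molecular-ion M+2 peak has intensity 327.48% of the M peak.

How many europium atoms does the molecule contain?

With n Eu atoms, P(M+2)/P(M) = C(n,1)·p^(n−1)q / p^n = n·q/p = n · 0.52190/0.47810.
n = 3.2748 × 0.47810/0.52190 = 3.00 ≈ 3

3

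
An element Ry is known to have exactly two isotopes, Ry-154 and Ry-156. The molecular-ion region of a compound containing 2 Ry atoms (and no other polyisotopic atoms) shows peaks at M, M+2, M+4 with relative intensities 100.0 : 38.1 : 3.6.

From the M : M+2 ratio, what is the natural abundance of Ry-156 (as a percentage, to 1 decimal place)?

Let p = fractional abundance of Ry-154. I(M+2)/I(M) = [C(2,1)·p^1·(1−p)] / p^2 = 2·(1−p)/p = 38.1/100.0 = 0.3810
(1−p)/p = 0.3810/2 = 0.1905  ⇒  p = 1/(1 + 0.1905) = 0.8400
Ry-154: 84.0%, Ry-156: 16.0%.

16.0%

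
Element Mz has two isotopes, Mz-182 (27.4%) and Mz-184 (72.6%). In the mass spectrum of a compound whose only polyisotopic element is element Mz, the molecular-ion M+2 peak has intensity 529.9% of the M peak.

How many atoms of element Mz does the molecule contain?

With n Mz atoms, P(M+2)/P(M) = C(n,1)·p^(n−1)q / p^n = n·q/p = n · 0.726/0.274.
n = 5.299 × 0.274/0.726 = 2.00 ≈ 2

2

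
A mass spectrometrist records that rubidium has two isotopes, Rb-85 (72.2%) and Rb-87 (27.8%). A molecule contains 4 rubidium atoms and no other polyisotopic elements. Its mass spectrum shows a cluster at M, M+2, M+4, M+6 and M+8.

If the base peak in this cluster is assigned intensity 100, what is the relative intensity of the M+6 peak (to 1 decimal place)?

Binomial terms of (0.722 + 0.278)^4: M 0.2717, M+2 0.4185, M+4 0.2417, M+6 0.0620, M+8 0.0060 → M+2 is the base peak.
P(M+2) = C(4,1) × 0.722^3 × 0.278^1 = 4 × 0.37636705 × 0.2780 = 0.418520 (base)
P(M+6) = C(4,3) × 0.722^1 × 0.278^3 = 4 × 0.7220 × 0.02148495 = 0.062049
Relative intensity = 0.062049 / 0.418520 × 100 = 14.8

14.8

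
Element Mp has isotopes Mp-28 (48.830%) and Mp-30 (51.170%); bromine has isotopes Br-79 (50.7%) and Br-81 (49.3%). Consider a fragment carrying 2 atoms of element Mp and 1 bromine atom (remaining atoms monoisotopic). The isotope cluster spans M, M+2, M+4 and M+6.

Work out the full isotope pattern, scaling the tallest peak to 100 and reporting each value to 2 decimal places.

31.89 : 97.84 : 100.00 : 34.05

Element Mp pattern (n=2): 0.23843689 : 0.49972622 : 0.26183689
Bromine pattern (n=1): 0.5070 : 0.4930
Convolve the two distributions (both contribute in 2-u steps):
  M: 0.23843689×0.5070 = 0.120888
  M+2: 0.23843689×0.4930 + 0.49972622×0.5070 = 0.370911
  M+4: 0.49972622×0.4930 + 0.26183689×0.5070 = 0.379116
  M+6: 0.26183689×0.4930 = 0.129086
Scale to base peak (0.379116) = 100: 31.89 : 97.84 : 100.00 : 34.05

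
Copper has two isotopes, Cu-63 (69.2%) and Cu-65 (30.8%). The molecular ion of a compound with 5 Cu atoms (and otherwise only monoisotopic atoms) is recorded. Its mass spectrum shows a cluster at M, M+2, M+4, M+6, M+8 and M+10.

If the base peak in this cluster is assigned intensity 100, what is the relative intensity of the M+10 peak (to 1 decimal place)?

0.8

(0.692 + 0.308)^5 gives M 0.1587, M+2 0.3531, M+4 0.3144, M+6 0.1399, M+8 0.0311, M+10 0.0028; the largest is M+2.
P(M+2) = C(5,1) × 0.692^4 × 0.308^1 = 5 × 0.22931073 × 0.3080 = 0.353139 (base)
P(M+10) = C(5,5) × 0.692^0 × 0.308^5 = 1 × 1.0000 × 0.00277175 = 0.002772
Relative intensity = 0.002772 / 0.353139 × 100 = 0.8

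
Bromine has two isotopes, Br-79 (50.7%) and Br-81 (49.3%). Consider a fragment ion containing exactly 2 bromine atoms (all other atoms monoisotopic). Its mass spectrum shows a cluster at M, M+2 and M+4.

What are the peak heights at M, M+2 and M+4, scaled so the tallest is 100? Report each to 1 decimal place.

51.4 : 100.0 : 48.6

Expanding (0.507 + 0.493)^2:
P(M) = 0.507^2 = 0.257049
P(M+2) = 2 × 0.507^1 × 0.493^1 = 0.499902
P(M+4) = 0.493^2 = 0.243049
The M+2 peak is largest (0.499902); scaling to 100 gives 51.4 : 100.0 : 48.6.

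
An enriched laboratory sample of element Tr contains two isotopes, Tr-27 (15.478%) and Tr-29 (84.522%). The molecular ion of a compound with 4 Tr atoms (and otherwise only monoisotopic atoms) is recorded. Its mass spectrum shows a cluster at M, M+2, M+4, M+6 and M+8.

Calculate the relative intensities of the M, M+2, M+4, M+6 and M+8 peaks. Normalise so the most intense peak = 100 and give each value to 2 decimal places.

0.11 : 2.46 : 20.12 : 73.25 : 100.00

The 4 Tr atoms are independent, so intensities follow the terms of (0.15478 + 0.84522)^4.
P(M) = 0.15478^4 = 0.000574
P(M+2) = 4 × 0.15478^3 × 0.84522^1 = 0.012536
P(M+4) = 6 × 0.15478^2 × 0.84522^2 = 0.102688
P(M+6) = 4 × 0.15478^1 × 0.84522^3 = 0.373839
P(M+8) = 0.84522^4 = 0.510363
The M+8 peak is largest (0.510363); scaling to 100 gives 0.11 : 2.46 : 20.12 : 73.25 : 100.00.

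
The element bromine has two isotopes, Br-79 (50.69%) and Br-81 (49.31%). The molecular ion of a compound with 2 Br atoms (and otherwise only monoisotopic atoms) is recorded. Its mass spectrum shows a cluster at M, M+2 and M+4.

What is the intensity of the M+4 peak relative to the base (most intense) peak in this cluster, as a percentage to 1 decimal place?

48.6%

Term probabilities: M 0.2569, M+2 0.4999, M+4 0.2431. Base peak = M+2.
P(M+2) = C(2,1) × 0.5069^1 × 0.4931^1 = 2 × 0.5069 × 0.4931 = 0.499905 (base)
P(M+4) = C(2,2) × 0.5069^0 × 0.4931^2 = 1 × 1.0000 × 0.24314761 = 0.243148
Relative intensity = 0.243148 / 0.499905 × 100 = 48.6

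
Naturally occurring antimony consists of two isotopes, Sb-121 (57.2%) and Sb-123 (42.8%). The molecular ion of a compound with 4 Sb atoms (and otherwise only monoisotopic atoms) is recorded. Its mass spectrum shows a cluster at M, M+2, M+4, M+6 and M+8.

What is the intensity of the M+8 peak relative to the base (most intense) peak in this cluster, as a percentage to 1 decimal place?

Binomial terms of (0.572 + 0.428)^4: M 0.1070, M+2 0.3204, M+4 0.3596, M+6 0.1794, M+8 0.0336 → M+4 is the base peak.
P(M+4) = C(4,2) × 0.572^2 × 0.428^2 = 6 × 0.327184 × 0.183184 = 0.359609 (base)
P(M+8) = C(4,4) × 0.572^0 × 0.428^4 = 1 × 1.0000 × 0.03355638 = 0.033556
Relative intensity = 0.033556 / 0.359609 × 100 = 9.3

9.3%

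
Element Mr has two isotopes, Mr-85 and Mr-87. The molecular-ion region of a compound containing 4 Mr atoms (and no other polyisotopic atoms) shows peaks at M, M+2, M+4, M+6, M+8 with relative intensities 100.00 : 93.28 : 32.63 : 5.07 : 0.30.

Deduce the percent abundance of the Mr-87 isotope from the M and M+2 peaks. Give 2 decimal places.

18.91%

Let p = fractional abundance of Mr-85. I(M+2)/I(M) = [C(4,1)·p^3·(1−p)] / p^4 = 4·(1−p)/p = 93.28/100.00 = 0.9328
(1−p)/p = 0.9328/4 = 0.2332  ⇒  p = 1/(1 + 0.2332) = 0.8109
Mr-85: 81.09%, Mr-87: 18.91%.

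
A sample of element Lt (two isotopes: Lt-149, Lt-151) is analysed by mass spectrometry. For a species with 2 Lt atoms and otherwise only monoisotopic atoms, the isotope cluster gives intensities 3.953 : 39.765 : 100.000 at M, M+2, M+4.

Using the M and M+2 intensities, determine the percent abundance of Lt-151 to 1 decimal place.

Write p for the Lt-149 fraction. I(M+2)/I(M) = [C(2,1)·p^1·(1−p)] / p^2 = 2·(1−p)/p = 39.765/3.953 = 10.0594
(1−p)/p = 10.0594/2 = 5.0297  ⇒  p = 1/(1 + 5.0297) = 0.1658
Lt-149: 16.6%, Lt-151: 83.4%.

83.4%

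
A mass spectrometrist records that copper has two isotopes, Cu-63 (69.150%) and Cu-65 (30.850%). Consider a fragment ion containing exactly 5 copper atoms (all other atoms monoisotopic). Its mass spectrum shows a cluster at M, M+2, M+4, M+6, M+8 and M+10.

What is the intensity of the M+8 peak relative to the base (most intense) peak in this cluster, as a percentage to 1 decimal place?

Binomial terms of (0.69150 + 0.30850)^5: M 0.1581, M+2 0.3527, M+4 0.3147, M+6 0.1404, M+8 0.0313, M+10 0.0028 → M+2 is the base peak.
P(M+2) = C(5,1) × 0.69150^4 × 0.30850^1 = 5 × 0.2286487 × 0.3085 = 0.352691 (base)
P(M+8) = C(5,4) × 0.69150^1 × 0.30850^4 = 5 × 0.6915 × 0.00905776 = 0.031317
Relative intensity = 0.031317 / 0.352691 × 100 = 8.9

8.9%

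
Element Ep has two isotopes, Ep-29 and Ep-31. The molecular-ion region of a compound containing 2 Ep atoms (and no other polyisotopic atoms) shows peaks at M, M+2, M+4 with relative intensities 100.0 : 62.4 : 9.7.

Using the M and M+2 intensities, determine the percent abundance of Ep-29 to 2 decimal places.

76.22%

If p is the fraction of Ep that is Ep-29, then I(M+2)/I(M) = [C(2,1)·p^1·(1−p)] / p^2 = 2·(1−p)/p = 62.4/100.0 = 0.6240
(1−p)/p = 0.6240/2 = 0.3120  ⇒  p = 1/(1 + 0.3120) = 0.7622
Ep-29: 76.22%, Ep-31: 23.78%.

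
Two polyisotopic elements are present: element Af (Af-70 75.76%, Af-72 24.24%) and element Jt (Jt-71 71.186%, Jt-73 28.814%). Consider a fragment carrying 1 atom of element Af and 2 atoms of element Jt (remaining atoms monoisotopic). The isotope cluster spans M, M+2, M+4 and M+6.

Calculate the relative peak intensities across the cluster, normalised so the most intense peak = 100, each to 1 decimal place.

88.5 : 100.0 : 37.4 : 4.6

Element Af pattern (n=1): 0.7576 : 0.2424
Element Jt pattern (n=2): 0.50674466 : 0.41023068 : 0.08302466
Convolve the two distributions (both contribute in 2-u steps):
  M: 0.7576×0.50674466 = 0.383910
  M+2: 0.7576×0.41023068 + 0.2424×0.50674466 = 0.433626
  M+4: 0.7576×0.08302466 + 0.2424×0.41023068 = 0.162339
  M+6: 0.2424×0.08302466 = 0.020125
Scale to base peak (0.433626) = 100: 88.5 : 100.0 : 37.4 : 4.6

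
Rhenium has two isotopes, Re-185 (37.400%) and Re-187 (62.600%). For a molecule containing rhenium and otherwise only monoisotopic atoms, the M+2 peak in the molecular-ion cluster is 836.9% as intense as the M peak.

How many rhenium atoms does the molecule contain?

5

For n independent Re atoms, I(M+2)/I(M) = n · (abundance Re-187) / (abundance Re-185) = n · 0.62600/0.37400.
n = 8.369 × 0.37400/0.62600 = 5.00 ≈ 5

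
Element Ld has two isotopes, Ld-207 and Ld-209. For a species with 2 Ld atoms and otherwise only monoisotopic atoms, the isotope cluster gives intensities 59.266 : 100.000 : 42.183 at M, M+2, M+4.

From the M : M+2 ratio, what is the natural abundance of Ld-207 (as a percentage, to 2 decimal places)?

54.24%

Write p for the Ld-207 fraction. I(M+2)/I(M) = [C(2,1)·p^1·(1−p)] / p^2 = 2·(1−p)/p = 100.000/59.266 = 1.6873
(1−p)/p = 1.6873/2 = 0.8437  ⇒  p = 1/(1 + 0.8437) = 0.5424
Ld-207: 54.24%, Ld-209: 45.76%.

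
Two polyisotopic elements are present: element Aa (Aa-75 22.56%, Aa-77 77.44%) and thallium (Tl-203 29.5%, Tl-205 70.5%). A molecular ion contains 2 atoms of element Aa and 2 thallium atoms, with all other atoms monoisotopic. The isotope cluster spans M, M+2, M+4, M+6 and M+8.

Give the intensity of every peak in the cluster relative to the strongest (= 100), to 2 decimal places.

1.05 : 12.19 : 52.66 : 100.00 : 70.45

Element Aa pattern (n=2): 0.05089536 : 0.34940928 : 0.59969536
Thallium pattern (n=2): 0.087025 : 0.41595 : 0.497025
Convolve the two distributions (both contribute in 2-u steps):
  M: 0.05089536×0.087025 = 0.004429
  M+2: 0.05089536×0.41595 + 0.34940928×0.087025 = 0.051577
  M+4: 0.05089536×0.497025 + 0.34940928×0.41595 + 0.59969536×0.087025 = 0.222822
  M+6: 0.34940928×0.497025 + 0.59969536×0.41595 = 0.423108
  M+8: 0.59969536×0.497025 = 0.298064
Scale to base peak (0.423108) = 100: 1.05 : 12.19 : 52.66 : 100.00 : 70.45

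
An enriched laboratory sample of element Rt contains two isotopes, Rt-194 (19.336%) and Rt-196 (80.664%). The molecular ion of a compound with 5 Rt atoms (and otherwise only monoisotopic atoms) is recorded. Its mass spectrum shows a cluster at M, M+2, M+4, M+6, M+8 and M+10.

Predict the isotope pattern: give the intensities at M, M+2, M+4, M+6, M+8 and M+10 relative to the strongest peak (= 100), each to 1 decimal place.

0.1 : 1.4 : 11.5 : 47.9 : 100.0 : 83.4

The 5 Rt atoms are independent, so intensities follow the terms of (0.19336 + 0.80664)^5.
P(M) = 0.19336^5 = 0.000270
P(M+2) = 5 × 0.19336^4 × 0.80664^1 = 0.005638
P(M+4) = 10 × 0.19336^3 × 0.80664^2 = 0.047039
P(M+6) = 10 × 0.19336^2 × 0.80664^3 = 0.196233
P(M+8) = 5 × 0.19336^1 × 0.80664^4 = 0.409313
P(M+10) = 0.80664^5 = 0.341506
The M+8 peak is largest (0.409313); scaling to 100 gives 0.1 : 1.4 : 11.5 : 47.9 : 100.0 : 83.4.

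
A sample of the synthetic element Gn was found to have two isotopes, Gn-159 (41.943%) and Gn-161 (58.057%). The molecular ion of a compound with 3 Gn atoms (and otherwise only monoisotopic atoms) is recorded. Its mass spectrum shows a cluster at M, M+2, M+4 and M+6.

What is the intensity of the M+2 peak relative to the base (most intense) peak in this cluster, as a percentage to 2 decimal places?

Binomial terms of (0.41943 + 0.58057)^3: M 0.0738, M+2 0.3064, M+4 0.4241, M+6 0.1957 → M+4 is the base peak.
P(M+4) = C(3,2) × 0.41943^1 × 0.58057^2 = 3 × 0.41943 × 0.33706152 = 0.424121 (base)
P(M+2) = C(3,1) × 0.41943^2 × 0.58057^1 = 3 × 0.17592152 × 0.58057 = 0.306404
Relative intensity = 0.306404 / 0.424121 × 100 = 72.24

72.24%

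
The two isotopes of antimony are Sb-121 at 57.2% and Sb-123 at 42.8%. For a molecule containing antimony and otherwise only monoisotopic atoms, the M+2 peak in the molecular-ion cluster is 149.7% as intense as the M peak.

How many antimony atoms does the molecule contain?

2

For n independent Sb atoms, I(M+2)/I(M) = n · (abundance Sb-123) / (abundance Sb-121) = n · 0.428/0.572.
n = 1.497 × 0.572/0.428 = 2.00 ≈ 2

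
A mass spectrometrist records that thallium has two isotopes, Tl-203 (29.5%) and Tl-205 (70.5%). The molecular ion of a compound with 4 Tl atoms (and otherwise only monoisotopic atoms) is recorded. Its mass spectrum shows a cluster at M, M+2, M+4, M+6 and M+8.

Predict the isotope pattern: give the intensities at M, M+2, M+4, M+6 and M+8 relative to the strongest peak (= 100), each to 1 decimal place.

Expanding (0.295 + 0.705)^4:
P(M) = 0.295^4 = 0.007573
P(M+2) = 4 × 0.295^3 × 0.705^1 = 0.072396
P(M+4) = 6 × 0.295^2 × 0.705^2 = 0.259522
P(M+6) = 4 × 0.295^1 × 0.705^3 = 0.413475
P(M+8) = 0.705^4 = 0.247034
The M+6 peak is largest (0.413475); scaling to 100 gives 1.8 : 17.5 : 62.8 : 100.0 : 59.7.

1.8 : 17.5 : 62.8 : 100.0 : 59.7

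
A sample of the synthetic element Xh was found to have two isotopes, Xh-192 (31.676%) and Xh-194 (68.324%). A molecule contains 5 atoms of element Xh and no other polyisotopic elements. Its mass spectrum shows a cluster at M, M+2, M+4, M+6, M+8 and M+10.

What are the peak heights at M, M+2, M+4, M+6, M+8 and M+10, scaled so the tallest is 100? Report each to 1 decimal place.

0.9 : 10.0 : 43.0 : 92.7 : 100.0 : 43.1

Each Xh atom is independently Xh-192 (p = 0.31676) or Xh-194 (q = 0.68324); the cluster is the binomial expansion (p + q)^5.
P(M) = 0.31676^5 = 0.003189
P(M+2) = 5 × 0.31676^4 × 0.68324^1 = 0.034393
P(M+4) = 10 × 0.31676^3 × 0.68324^2 = 0.148367
P(M+6) = 10 × 0.31676^2 × 0.68324^3 = 0.320023
P(M+8) = 5 × 0.31676^1 × 0.68324^4 = 0.345139
P(M+10) = 0.68324^5 = 0.148890
The M+8 peak is largest (0.345139); scaling to 100 gives 0.9 : 10.0 : 43.0 : 92.7 : 100.0 : 43.1.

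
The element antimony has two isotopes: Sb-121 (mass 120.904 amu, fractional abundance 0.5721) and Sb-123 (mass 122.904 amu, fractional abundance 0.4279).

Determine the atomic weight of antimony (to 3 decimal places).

121.760 amu

Weight each isotope mass by its fractional abundance: 0.5721 × 120.904 + 0.4279 × 122.904
= 69.1692 + 52.5906 = 121.7598 amu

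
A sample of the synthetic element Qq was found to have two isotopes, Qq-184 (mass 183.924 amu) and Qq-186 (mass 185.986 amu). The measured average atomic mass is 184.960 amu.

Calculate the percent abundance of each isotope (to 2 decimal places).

Qq-184: 49.76%, Qq-186: 50.24%

Let x be the fractional abundance of Qq-184; then Qq-186 has abundance 1 − x.
183.924·x + 185.986·(1 − x) = 184.960
(183.924 − 185.986)·x = 184.960 − 185.986
x = -1.026 / -2.062 = 0.49758 → 49.76% Qq-184, 50.24% Qq-186.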